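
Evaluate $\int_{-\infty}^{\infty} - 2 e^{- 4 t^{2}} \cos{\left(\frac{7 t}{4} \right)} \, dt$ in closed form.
$- \frac{\sqrt{\pi}}{e^{\frac{49}{256}}}$

Define $I(b) = \int_{-\infty}^{\infty} - 2 e^{- 4 t^{2}} \cos{\left(b t \right)} \, dt$.

Differentiating under the integral sign,
$$I'(b) = \int_{-\infty}^{\infty} 2 t e^{- 4 t^{2}} \sin{\left(b t \right)} \, dt.$$

Integrate $\int_{-\infty}^{\infty} t \sin(b t)\, e^{- 4 t^{2}}\, dt$ by parts with $u = \sin(b t)$ and $dv = t\, e^{- 4 t^{2}}\, dt$, giving $v = - \frac{e^{- 4 t^{2}}}{8}$. The boundary term vanishes and
$$\int_{-\infty}^{\infty} t \sin(b t)\, e^{- 4 t^{2}}\, dt = \frac{b}{8} \int_{-\infty}^{\infty} \cos(b t)\, e^{- 4 t^{2}}\, dt,$$
so $I'(b) = - \frac{b}{8}\, I(b)$.

This is a separable first-order ODE; solving with the initial condition $I(0) = \int_{-\infty}^{\infty} - 2 e^{- 4 t^{2}}\,dt = - \sqrt{\pi}$ gives
$$I(b) = - \sqrt{\pi} e^{- \frac{b^{2}}{16}}.$$

Setting $b = \frac{7}{4}$:
$$I = - \frac{\sqrt{\pi}}{e^{\frac{49}{256}}}.$$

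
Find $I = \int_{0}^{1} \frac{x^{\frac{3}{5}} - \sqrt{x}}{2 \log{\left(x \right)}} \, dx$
$- \frac{\log{\left(15 \right)}}{2} + 2 \log{\left(2 \right)}$

Introduce a parameter $a$ in the exponent: let $I(a) = \int_{0}^{1} \frac{x^{\frac{3}{5}} - x^{a}}{2 \log{\left(x \right)}} \, dx$.

Since $\dfrac{\partial}{\partial a}\,x^{a} = x^{a} \ln x$, the $\ln x$ in the denominator cancels and
$$\frac{dI}{da} = \int_{0}^{1} - \frac{1}{2} x^{a} \, dx = - \frac{1}{2} \left[\frac{x^{a+1}}{a+1}\right]_0^1 = - \frac{1}{2 a + 2}.$$

Integrating with respect to $a$ gives $I(a) = - \log{\left(\frac{\sqrt{10} \sqrt{a + 1}}{4} \right)} + C$.

At $a = \frac{3}{5}$ the integrand is identically $0$, so $I(\frac{3}{5}) = 0$. The closed form gives $0$, hence $C = 0$.

Setting $a = \frac{1}{2}$:
$$I = - \frac{\log{\left(15 \right)}}{2} + 2 \log{\left(2 \right)}.$$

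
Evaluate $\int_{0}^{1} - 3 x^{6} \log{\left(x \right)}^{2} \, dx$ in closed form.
$- \frac{6}{343}$

Consider the simpler parametrised integral
$$J(a) = \int_{0}^{1} - 3 x^{a} \, dx = - \frac{3}{a + 1}.$$

Differentiating under the integral sign brings down a factor of $\ln x$:
$$\frac{dJ}{da} = \int_{0}^{1} - 3 x^{a} \log{\left(x \right)} \, dx = \frac{3}{\left(a + 1\right)^{2}}.$$

Repeating twice in total — each differentiation brings down another $\ln x$ — gives
$$\frac{d^{2}J}{da^{2}} = \int_{0}^{1} - 3 x^{a} \log{\left(x \right)}^{2} \, dx = - \frac{6}{\left(a + 1\right)^{3}},$$
and the integrand here is exactly the target integrand, so $I = - \frac{6}{\left(a + 1\right)^{3}}$.

Setting $a = 6$:
$$I = - \frac{6}{343}.$$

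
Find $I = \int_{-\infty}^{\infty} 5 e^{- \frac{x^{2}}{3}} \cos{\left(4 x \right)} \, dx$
$\frac{5 \sqrt{3} \sqrt{\pi}}{e^{12}}$

Define $I(b) = \int_{-\infty}^{\infty} 5 e^{- \frac{x^{2}}{3}} \cos{\left(b x \right)} \, dx$.

Differentiating under the integral sign,
$$I'(b) = \int_{-\infty}^{\infty} - 5 x e^{- \frac{x^{2}}{3}} \sin{\left(b x \right)} \, dx.$$

Integrate $\int_{-\infty}^{\infty} x \sin(b x)\, e^{- \frac{x^{2}}{3}}\, dx$ by parts with $u = \sin(b x)$ and $dv = x\, e^{- \frac{x^{2}}{3}}\, dx$, giving $v = - \frac{3 e^{- \frac{x^{2}}{3}}}{2}$. The boundary term vanishes and
$$\int_{-\infty}^{\infty} x \sin(b x)\, e^{- \frac{x^{2}}{3}}\, dx = \frac{3 b}{2} \int_{-\infty}^{\infty} \cos(b x)\, e^{- \frac{x^{2}}{3}}\, dx,$$
so $I'(b) = - \frac{3 b}{2}\, I(b)$.

This is a separable first-order ODE; solving with the initial condition $I(0) = \int_{-\infty}^{\infty} 5 e^{- \frac{x^{2}}{3}}\,dx = 5 \sqrt{3} \sqrt{\pi}$ gives
$$I(b) = 5 \sqrt{3} \sqrt{\pi} e^{- \frac{3 b^{2}}{4}}.$$

Setting $b = 4$:
$$I = \frac{5 \sqrt{3} \sqrt{\pi}}{e^{12}}.$$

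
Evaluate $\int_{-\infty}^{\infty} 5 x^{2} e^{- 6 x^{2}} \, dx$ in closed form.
$\frac{5 \sqrt{6} \sqrt{\pi}}{72}$

Begin with the known integral
$$J(a) = \int_{-\infty}^{\infty} 5 e^{- a x^{2}} \, dx = \frac{5 \sqrt{\pi}}{\sqrt{a}}.$$

Differentiating under the integral sign brings down a factor of $(-x^2)$:
$$\frac{dJ}{da} = \int_{-\infty}^{\infty} - 5 x^{2} e^{- a x^{2}} \, dx = - \frac{5 \sqrt{\pi}}{2 a^{\frac{3}{2}}}.$$

The integral on the left is $-I$, so $I = \frac{5 \sqrt{\pi}}{2 a^{\frac{3}{2}}}$.

Setting $a = 6$:
$$I = \frac{5 \sqrt{6} \sqrt{\pi}}{72}.$$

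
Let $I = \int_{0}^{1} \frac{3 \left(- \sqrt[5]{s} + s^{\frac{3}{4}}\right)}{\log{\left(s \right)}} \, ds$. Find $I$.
$\log{\left(\frac{42875}{13824} \right)}$

Introduce a parameter $a$ in the exponent: let $I(a) = \int_{0}^{1} \frac{3 \left(- \sqrt[5]{s} + s^{a}\right)}{\log{\left(s \right)}} \, ds$.

Since $\dfrac{\partial}{\partial a}\,s^{a} = s^{a} \ln s$, the $\ln s$ in the denominator cancels and
$$\frac{dI}{da} = \int_{0}^{1} 3 s^{a} \, ds = 3 \left[\frac{s^{a+1}}{a+1}\right]_0^1 = \frac{3}{a + 1}.$$

Integrating with respect to $a$ gives $I(a) = \log{\left(\frac{125 \left(a + 1\right)^{3}}{216} \right)} + C$.

At $a = \frac{1}{5}$ the integrand is identically $0$, so $I(\frac{1}{5}) = 0$. The closed form gives $0$, hence $C = 0$.

Setting $a = \frac{3}{4}$:
$$I = \log{\left(\frac{42875}{13824} \right)}.$$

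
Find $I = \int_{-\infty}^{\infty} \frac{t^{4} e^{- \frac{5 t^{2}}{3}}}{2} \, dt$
$\frac{27 \sqrt{15} \sqrt{\pi}}{1000}$

Start from the elementary integral
$$J(a) = \int_{-\infty}^{\infty} \frac{e^{- a t^{2}}}{2} \, dt = \frac{\sqrt{\pi}}{2 \sqrt{a}}.$$

Differentiating under the integral sign brings down a factor of $(-t^2)$:
$$\frac{dJ}{da} = \int_{-\infty}^{\infty} - \frac{t^{2} e^{- a t^{2}}}{2} \, dt = - \frac{\sqrt{\pi}}{4 a^{\frac{3}{2}}}.$$

Repeating twice in total — each differentiation brings down another $(-t^2)$ — gives
$$\frac{d^{2}J}{da^{2}} = \int_{-\infty}^{\infty} \frac{t^{4} e^{- a t^{2}}}{2} \, dt = \frac{3 \sqrt{\pi}}{8 a^{\frac{5}{2}}},$$
and the integrand here is exactly the target integrand, so $I = \frac{3 \sqrt{\pi}}{8 a^{\frac{5}{2}}}$.

Setting $a = \frac{5}{3}$:
$$I = \frac{27 \sqrt{15} \sqrt{\pi}}{1000}.$$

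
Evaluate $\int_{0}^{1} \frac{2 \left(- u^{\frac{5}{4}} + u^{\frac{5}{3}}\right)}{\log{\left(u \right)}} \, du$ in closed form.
$\log{\left(\frac{1024}{729} \right)}$

Replace the exponent $\frac{5}{3}$ by a parameter $a$: let $I(a) = \int_{0}^{1} \frac{2 \left(- u^{\frac{5}{4}} + u^{a}\right)}{\log{\left(u \right)}} \, du$.

Since $\dfrac{\partial}{\partial a}\,u^{a} = u^{a} \ln u$, the $\ln u$ in the denominator cancels and
$$\frac{dI}{da} = \int_{0}^{1} 2 u^{a} \, du = 2 \left[\frac{u^{a+1}}{a+1}\right]_0^1 = \frac{2}{a + 1}.$$

Integrating with respect to $a$ gives $I(a) = \log{\left(\frac{16 \left(a + 1\right)^{2}}{81} \right)} + C$.

At $a = \frac{5}{4}$ the integrand is identically $0$, so $I(\frac{5}{4}) = 0$. The closed form gives $0$, hence $C = 0$.

Setting $a = \frac{5}{3}$:
$$I = \log{\left(\frac{1024}{729} \right)}.$$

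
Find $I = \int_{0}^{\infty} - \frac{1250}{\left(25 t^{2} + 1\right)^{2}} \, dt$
$- \frac{125 \pi}{2}$

Recall the elementary integral
$$J(a) = \int_{0}^{\infty} - \frac{2}{a^{2} + t^{2}} \, dt = - \frac{\pi}{a}.$$

Differentiating under the integral sign with respect to $a$,
$$\frac{dJ}{da} = \int_{0}^{\infty} \frac{4 a}{\left(a^{2} + t^{2}\right)^{2}} \, dt = \frac{\pi}{a^{2}},$$
so $\int_{0}^{\infty} - \frac{2}{\left(a^{2} + t^{2}\right)^{2}} \, dt = - \frac{\pi}{2 a^{3}}$.

Setting $a = \frac{1}{5}$:
$$I = - \frac{125 \pi}{2}.$$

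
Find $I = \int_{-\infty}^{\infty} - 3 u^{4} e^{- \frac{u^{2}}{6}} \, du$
$- 81 \sqrt{6} \sqrt{\pi}$

Consider the simpler parametrised integral
$$J(a) = \int_{-\infty}^{\infty} - 3 e^{- a u^{2}} \, du = - \frac{3 \sqrt{\pi}}{\sqrt{a}}.$$

Differentiating under the integral sign brings down a factor of $(-u^2)$:
$$\frac{dJ}{da} = \int_{-\infty}^{\infty} 3 u^{2} e^{- a u^{2}} \, du = \frac{3 \sqrt{\pi}}{2 a^{\frac{3}{2}}}.$$

Repeating twice in total — each differentiation brings down another $(-u^2)$ — gives
$$\frac{d^{2}J}{da^{2}} = \int_{-\infty}^{\infty} - 3 u^{4} e^{- a u^{2}} \, du = - \frac{9 \sqrt{\pi}}{4 a^{\frac{5}{2}}},$$
and the integrand here is exactly the target integrand, so $I = - \frac{9 \sqrt{\pi}}{4 a^{\frac{5}{2}}}$.

Setting $a = \frac{1}{6}$:
$$I = - 81 \sqrt{6} \sqrt{\pi}.$$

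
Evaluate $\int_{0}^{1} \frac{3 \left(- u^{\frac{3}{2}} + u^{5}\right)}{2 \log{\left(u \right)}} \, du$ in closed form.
$\log{\left(\frac{24 \sqrt{15}}{25} \right)}$

Replace the exponent $\frac{3}{2}$ by a parameter $a$: let $I(a) = \int_{0}^{1} \frac{3 \left(u^{5} - u^{a}\right)}{2 \log{\left(u \right)}} \, du$.

Since $\dfrac{\partial}{\partial a}\,u^{a} = u^{a} \ln u$, the $\ln u$ in the denominator cancels and
$$\frac{dI}{da} = \int_{0}^{1} - \frac{3}{2} u^{a} \, du = - \frac{3}{2} \left[\frac{u^{a+1}}{a+1}\right]_0^1 = - \frac{3}{2 a + 2}.$$

Integrating with respect to $a$ gives $I(a) = - \frac{3 \log{\left(a + 1 \right)}}{2} + \frac{3 \log{\left(6 \right)}}{2} + C$.

At $a = 5$ the integrand is identically $0$, so $I(5) = 0$. The closed form gives $0$, hence $C = 0$.

Setting $a = \frac{3}{2}$:
$$I = \log{\left(\frac{24 \sqrt{15}}{25} \right)}.$$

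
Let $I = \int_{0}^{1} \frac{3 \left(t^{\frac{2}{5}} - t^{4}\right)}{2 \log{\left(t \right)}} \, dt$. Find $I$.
$\log{\left(\frac{7 \sqrt{7}}{125} \right)}$

Consider the one-parameter family: let $I(a) = \int_{0}^{1} \frac{3 \left(- t^{4} + t^{a}\right)}{2 \log{\left(t \right)}} \, dt$.

Since $\dfrac{\partial}{\partial a}\,t^{a} = t^{a} \ln t$, the $\ln t$ in the denominator cancels and
$$\frac{dI}{da} = \int_{0}^{1} \frac{3}{2} t^{a} \, dt = \frac{3}{2} \left[\frac{t^{a+1}}{a+1}\right]_0^1 = \frac{3}{2 \left(a + 1\right)}.$$

Integrating with respect to $a$ gives $I(a) = \frac{3 \log{\left(a + 1 \right)}}{2} - \frac{3 \log{\left(5 \right)}}{2} + C$.

At $a = 4$ the integrand is identically $0$, so $I(4) = 0$. The closed form gives $0$, hence $C = 0$.

Setting $a = \frac{2}{5}$:
$$I = \log{\left(\frac{7 \sqrt{7}}{125} \right)}.$$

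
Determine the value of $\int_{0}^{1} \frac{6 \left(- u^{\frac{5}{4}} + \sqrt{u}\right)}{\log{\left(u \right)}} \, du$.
$- \log{\left(\frac{729}{64} \right)}$

Consider the one-parameter family: let $I(a) = \int_{0}^{1} \frac{6 \left(\sqrt{u} - u^{a}\right)}{\log{\left(u \right)}} \, du$.

Since $\dfrac{\partial}{\partial a}\,u^{a} = u^{a} \ln u$, the $\ln u$ in the denominator cancels and
$$\frac{dI}{da} = \int_{0}^{1} -6 u^{a} \, du = -6 \left[\frac{u^{a+1}}{a+1}\right]_0^1 = - \frac{6}{a + 1}.$$

Integrating with respect to $a$ gives $I(a) = - \log{\left(\frac{64 \left(a + 1\right)^{6}}{729} \right)} + C$.

At $a = \frac{1}{2}$ the integrand is identically $0$, so $I(\frac{1}{2}) = 0$. The closed form gives $0$, hence $C = 0$.

Setting $a = \frac{5}{4}$:
$$I = - \log{\left(\frac{729}{64} \right)}.$$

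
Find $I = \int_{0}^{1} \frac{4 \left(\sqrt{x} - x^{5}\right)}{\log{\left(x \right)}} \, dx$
$- \log{\left(256 \right)}$

Introduce a parameter $a$ in the exponent: let $I(a) = \int_{0}^{1} \frac{4 \left(\sqrt{x} - x^{a}\right)}{\log{\left(x \right)}} \, dx$.

Since $\dfrac{\partial}{\partial a}\,x^{a} = x^{a} \ln x$, the $\ln x$ in the denominator cancels and
$$\frac{dI}{da} = \int_{0}^{1} -4 x^{a} \, dx = -4 \left[\frac{x^{a+1}}{a+1}\right]_0^1 = - \frac{4}{a + 1}.$$

Integrating with respect to $a$ gives $I(a) = - \log{\left(\frac{16 \left(a + 1\right)^{4}}{81} \right)} + C$.

At $a = \frac{1}{2}$ the integrand is identically $0$, so $I(\frac{1}{2}) = 0$. The closed form gives $0$, hence $C = 0$.

Setting $a = 5$:
$$I = - \log{\left(256 \right)}.$$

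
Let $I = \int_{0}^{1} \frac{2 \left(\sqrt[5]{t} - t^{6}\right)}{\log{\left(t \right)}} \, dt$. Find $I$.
$- \log{\left(\frac{1225}{36} \right)}$

Replace the exponent $6$ by a parameter $a$: let $I(a) = \int_{0}^{1} \frac{2 \left(\sqrt[5]{t} - t^{a}\right)}{\log{\left(t \right)}} \, dt$.

Since $\dfrac{\partial}{\partial a}\,t^{a} = t^{a} \ln t$, the $\ln t$ in the denominator cancels and
$$\frac{dI}{da} = \int_{0}^{1} -2 t^{a} \, dt = -2 \left[\frac{t^{a+1}}{a+1}\right]_0^1 = - \frac{2}{a + 1}.$$

Integrating with respect to $a$ gives $I(a) = - \log{\left(\frac{25 \left(a + 1\right)^{2}}{36} \right)} + C$.

At $a = \frac{1}{5}$ the integrand is identically $0$, so $I(\frac{1}{5}) = 0$. The closed form gives $0$, hence $C = 0$.

Setting $a = 6$:
$$I = - \log{\left(\frac{1225}{36} \right)}.$$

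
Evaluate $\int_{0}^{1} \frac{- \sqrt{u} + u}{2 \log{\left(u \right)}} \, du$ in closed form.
$- \frac{\log{\left(3 \right)}}{2} + \log{\left(2 \right)}$

Replace the exponent $\frac{1}{2}$ by a parameter $a$: let $I(a) = \int_{0}^{1} \frac{u - u^{a}}{2 \log{\left(u \right)}} \, du$.

Since $\dfrac{\partial}{\partial a}\,u^{a} = u^{a} \ln u$, the $\ln u$ in the denominator cancels and
$$\frac{dI}{da} = \int_{0}^{1} - \frac{1}{2} u^{a} \, du = - \frac{1}{2} \left[\frac{u^{a+1}}{a+1}\right]_0^1 = - \frac{1}{2 a + 2}.$$

Integrating with respect to $a$ gives $I(a) = - \frac{\log{\left(a + 1 \right)}}{2} + \frac{\log{\left(2 \right)}}{2} + C$.

At $a = 1$ the integrand is identically $0$, so $I(1) = 0$. The closed form gives $0$, hence $C = 0$.

Setting $a = \frac{1}{2}$:
$$I = - \frac{\log{\left(3 \right)}}{2} + \log{\left(2 \right)}.$$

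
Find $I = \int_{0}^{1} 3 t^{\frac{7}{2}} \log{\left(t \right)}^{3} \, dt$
$- \frac{32}{729}$

Consider the simpler parametrised integral
$$J(a) = \int_{0}^{1} 3 t^{a} \, dt = \frac{3}{a + 1}.$$

Differentiating under the integral sign brings down a factor of $\ln t$:
$$\frac{dJ}{da} = \int_{0}^{1} 3 t^{a} \log{\left(t \right)} \, dt = - \frac{3}{\left(a + 1\right)^{2}}.$$

Repeating $3$ times in total — each differentiation brings down another $\ln t$ — gives
$$\frac{d^{3}J}{da^{3}} = \int_{0}^{1} 3 t^{a} \log{\left(t \right)}^{3} \, dt = - \frac{18}{\left(a + 1\right)^{4}},$$
and the integrand here is exactly the target integrand, so $I = - \frac{18}{\left(a + 1\right)^{4}}$.

Setting $a = \frac{7}{2}$:
$$I = - \frac{32}{729}.$$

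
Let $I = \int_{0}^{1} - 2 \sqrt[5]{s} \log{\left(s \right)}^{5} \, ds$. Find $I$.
$\frac{78125}{972}$

Consider the simpler parametrised integral
$$J(a) = \int_{0}^{1} - 2 s^{a} \, ds = - \frac{2}{a + 1}.$$

Differentiating under the integral sign brings down a factor of $\ln s$:
$$\frac{dJ}{da} = \int_{0}^{1} - 2 s^{a} \log{\left(s \right)} \, ds = \frac{2}{\left(a + 1\right)^{2}}.$$

Repeating $5$ times in total — each differentiation brings down another $\ln s$ — gives
$$\frac{d^{5}J}{da^{5}} = \int_{0}^{1} - 2 s^{a} \log{\left(s \right)}^{5} \, ds = \frac{240}{\left(a + 1\right)^{6}},$$
and the integrand here is exactly the target integrand, so $I = \frac{240}{\left(a + 1\right)^{6}}$.

Setting $a = \frac{1}{5}$:
$$I = \frac{78125}{972}.$$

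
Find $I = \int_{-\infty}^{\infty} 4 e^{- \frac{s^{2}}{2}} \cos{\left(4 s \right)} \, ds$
$\frac{4 \sqrt{2} \sqrt{\pi}}{e^{8}}$

Define $I(b) = \int_{-\infty}^{\infty} 4 e^{- \frac{s^{2}}{2}} \cos{\left(b s \right)} \, ds$.

Differentiating under the integral sign,
$$I'(b) = \int_{-\infty}^{\infty} - 4 s e^{- \frac{s^{2}}{2}} \sin{\left(b s \right)} \, ds.$$

Integrate $\int_{-\infty}^{\infty} s \sin(b s)\, e^{- \frac{s^{2}}{2}}\, ds$ by parts with $u = \sin(b s)$ and $dv = s\, e^{- \frac{s^{2}}{2}}\, ds$, giving $v = - e^{- \frac{s^{2}}{2}}$. The boundary term vanishes and
$$\int_{-\infty}^{\infty} s \sin(b s)\, e^{- \frac{s^{2}}{2}}\, ds = b \int_{-\infty}^{\infty} \cos(b s)\, e^{- \frac{s^{2}}{2}}\, ds,$$
so $I'(b) = - b\, I(b)$.

This is a separable first-order ODE; solving with the initial condition $I(0) = \int_{-\infty}^{\infty} 4 e^{- \frac{s^{2}}{2}}\,ds = 4 \sqrt{2} \sqrt{\pi}$ gives
$$I(b) = 4 \sqrt{2} \sqrt{\pi} e^{- \frac{b^{2}}{2}}.$$

Setting $b = 4$:
$$I = \frac{4 \sqrt{2} \sqrt{\pi}}{e^{8}}.$$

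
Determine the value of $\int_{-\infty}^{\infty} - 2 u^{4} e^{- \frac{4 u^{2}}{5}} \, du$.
$- \frac{75 \sqrt{5} \sqrt{\pi}}{64}$

Begin with the known integral
$$J(a) = \int_{-\infty}^{\infty} - 2 e^{- a u^{2}} \, du = - \frac{2 \sqrt{\pi}}{\sqrt{a}}.$$

Differentiating under the integral sign brings down a factor of $(-u^2)$:
$$\frac{dJ}{da} = \int_{-\infty}^{\infty} 2 u^{2} e^{- a u^{2}} \, du = \frac{\sqrt{\pi}}{a^{\frac{3}{2}}}.$$

Repeating twice in total — each differentiation brings down another $(-u^2)$ — gives
$$\frac{d^{2}J}{da^{2}} = \int_{-\infty}^{\infty} - 2 u^{4} e^{- a u^{2}} \, du = - \frac{3 \sqrt{\pi}}{2 a^{\frac{5}{2}}},$$
and the integrand here is exactly the target integrand, so $I = - \frac{3 \sqrt{\pi}}{2 a^{\frac{5}{2}}}$.

Setting $a = \frac{4}{5}$:
$$I = - \frac{75 \sqrt{5} \sqrt{\pi}}{64}.$$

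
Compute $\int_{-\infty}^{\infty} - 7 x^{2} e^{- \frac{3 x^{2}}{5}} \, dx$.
$- \frac{35 \sqrt{15} \sqrt{\pi}}{18}$

Consider the simpler parametrised integral
$$J(a) = \int_{-\infty}^{\infty} - 7 e^{- a x^{2}} \, dx = - \frac{7 \sqrt{\pi}}{\sqrt{a}}.$$

Differentiating under the integral sign brings down a factor of $(-x^2)$:
$$\frac{dJ}{da} = \int_{-\infty}^{\infty} 7 x^{2} e^{- a x^{2}} \, dx = \frac{7 \sqrt{\pi}}{2 a^{\frac{3}{2}}}.$$

The integral on the left is $-I$, so $I = - \frac{7 \sqrt{\pi}}{2 a^{\frac{3}{2}}}$.

Setting $a = \frac{3}{5}$:
$$I = - \frac{35 \sqrt{15} \sqrt{\pi}}{18}.$$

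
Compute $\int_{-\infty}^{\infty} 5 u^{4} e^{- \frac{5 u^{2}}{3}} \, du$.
$\frac{27 \sqrt{15} \sqrt{\pi}}{100}$

Start from the elementary integral
$$J(a) = \int_{-\infty}^{\infty} 5 e^{- a u^{2}} \, du = \frac{5 \sqrt{\pi}}{\sqrt{a}}.$$

Differentiating under the integral sign brings down a factor of $(-u^2)$:
$$\frac{dJ}{da} = \int_{-\infty}^{\infty} - 5 u^{2} e^{- a u^{2}} \, du = - \frac{5 \sqrt{\pi}}{2 a^{\frac{3}{2}}}.$$

Repeating twice in total — each differentiation brings down another $(-u^2)$ — gives
$$\frac{d^{2}J}{da^{2}} = \int_{-\infty}^{\infty} 5 u^{4} e^{- a u^{2}} \, du = \frac{15 \sqrt{\pi}}{4 a^{\frac{5}{2}}},$$
and the integrand here is exactly the target integrand, so $I = \frac{15 \sqrt{\pi}}{4 a^{\frac{5}{2}}}$.

Setting $a = \frac{5}{3}$:
$$I = \frac{27 \sqrt{15} \sqrt{\pi}}{100}.$$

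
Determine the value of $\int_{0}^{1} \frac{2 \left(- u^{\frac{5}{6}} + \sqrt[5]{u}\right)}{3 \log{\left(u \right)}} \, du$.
$\log{\left(\frac{6 \sqrt[3]{330}}{55} \right)}$

Consider the one-parameter family: let $I(a) = \int_{0}^{1} \frac{2 \left(\sqrt[5]{u} - u^{a}\right)}{3 \log{\left(u \right)}} \, du$.

Since $\dfrac{\partial}{\partial a}\,u^{a} = u^{a} \ln u$, the $\ln u$ in the denominator cancels and
$$\frac{dI}{da} = \int_{0}^{1} - \frac{2}{3} u^{a} \, du = - \frac{2}{3} \left[\frac{u^{a+1}}{a+1}\right]_0^1 = - \frac{2}{3 a + 3}.$$

Integrating with respect to $a$ gives $I(a) = - \frac{2 \log{\left(a + 1 \right)}}{3} - \frac{2 \log{\left(5 \right)}}{3} + \frac{2 \log{\left(6 \right)}}{3} + C$.

At $a = \frac{1}{5}$ the integrand is identically $0$, so $I(\frac{1}{5}) = 0$. The closed form gives $0$, hence $C = 0$.

Setting $a = \frac{5}{6}$:
$$I = \log{\left(\frac{6 \sqrt[3]{330}}{55} \right)}.$$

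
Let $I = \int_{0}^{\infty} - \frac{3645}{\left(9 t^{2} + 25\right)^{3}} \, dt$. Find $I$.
$- \frac{729 \pi}{10000}$

Start from the standard arctangent integral
$$J(a) = \int_{0}^{\infty} - \frac{5}{a^{2} + t^{2}} \, dt = - \frac{5 \pi}{2 a}.$$

Differentiating under the integral sign with respect to $a$,
$$\frac{dJ}{da} = \int_{0}^{\infty} \frac{10 a}{\left(a^{2} + t^{2}\right)^{2}} \, dt = \frac{5 \pi}{2 a^{2}},$$
so $\int_{0}^{\infty} - \frac{5}{\left(a^{2} + t^{2}\right)^{2}} \, dt = - \frac{5 \pi}{4 a^{3}}$.

Repeating — each differentiation of $1/(t^2+a^2)^j$ produces $-2ja/(t^2+a^2)^{j+1}$ — and dividing through by $-2ja$ at each step yields, after $2$ differentiations in total,
$$\int_{0}^{\infty} - \frac{5}{\left(a^{2} + t^{2}\right)^{3}} \, dt = - \frac{15 \pi}{16 a^{5}}.$$

Setting $a = \frac{5}{3}$:
$$I = - \frac{729 \pi}{10000}.$$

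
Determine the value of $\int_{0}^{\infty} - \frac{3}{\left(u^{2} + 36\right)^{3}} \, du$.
$- \frac{\pi}{13824}$

Begin with the known result
$$J(a) = \int_{0}^{\infty} - \frac{3}{a^{2} + u^{2}} \, du = - \frac{3 \pi}{2 a}.$$

Differentiating under the integral sign with respect to $a$,
$$\frac{dJ}{da} = \int_{0}^{\infty} \frac{6 a}{\left(a^{2} + u^{2}\right)^{2}} \, du = \frac{3 \pi}{2 a^{2}},$$
so $\int_{0}^{\infty} - \frac{3}{\left(a^{2} + u^{2}\right)^{2}} \, du = - \frac{3 \pi}{4 a^{3}}$.

Repeating — each differentiation of $1/(u^2+a^2)^j$ produces $-2ja/(u^2+a^2)^{j+1}$ — and dividing through by $-2ja$ at each step yields, after $2$ differentiations in total,
$$\int_{0}^{\infty} - \frac{3}{\left(a^{2} + u^{2}\right)^{3}} \, du = - \frac{9 \pi}{16 a^{5}}.$$

Setting $a = 6$:
$$I = - \frac{\pi}{13824}.$$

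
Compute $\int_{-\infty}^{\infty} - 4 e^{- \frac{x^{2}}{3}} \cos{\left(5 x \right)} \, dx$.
$- \frac{4 \sqrt{3} \sqrt{\pi}}{e^{\frac{75}{4}}}$

Define $I(b) = \int_{-\infty}^{\infty} - 4 e^{- \frac{x^{2}}{3}} \cos{\left(b x \right)} \, dx$.

Differentiating under the integral sign,
$$I'(b) = \int_{-\infty}^{\infty} 4 x e^{- \frac{x^{2}}{3}} \sin{\left(b x \right)} \, dx.$$

Integrate $\int_{-\infty}^{\infty} x \sin(b x)\, e^{- \frac{x^{2}}{3}}\, dx$ by parts with $u = \sin(b x)$ and $dv = x\, e^{- \frac{x^{2}}{3}}\, dx$, giving $v = - \frac{3 e^{- \frac{x^{2}}{3}}}{2}$. The boundary term vanishes and
$$\int_{-\infty}^{\infty} x \sin(b x)\, e^{- \frac{x^{2}}{3}}\, dx = \frac{3 b}{2} \int_{-\infty}^{\infty} \cos(b x)\, e^{- \frac{x^{2}}{3}}\, dx,$$
so $I'(b) = - \frac{3 b}{2}\, I(b)$.

This is a separable first-order ODE; solving with the initial condition $I(0) = \int_{-\infty}^{\infty} - 4 e^{- \frac{x^{2}}{3}}\,dx = - 4 \sqrt{3} \sqrt{\pi}$ gives
$$I(b) = - 4 \sqrt{3} \sqrt{\pi} e^{- \frac{3 b^{2}}{4}}.$$

Setting $b = 5$:
$$I = - \frac{4 \sqrt{3} \sqrt{\pi}}{e^{\frac{75}{4}}}.$$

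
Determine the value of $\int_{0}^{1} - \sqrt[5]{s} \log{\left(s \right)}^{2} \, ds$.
$- \frac{125}{108}$

Start from the elementary integral
$$J(a) = \int_{0}^{1} - s^{a} \, ds = - \frac{1}{a + 1}.$$

Differentiating under the integral sign brings down a factor of $\ln s$:
$$\frac{dJ}{da} = \int_{0}^{1} - s^{a} \log{\left(s \right)} \, ds = \frac{1}{\left(a + 1\right)^{2}}.$$

Repeating twice in total — each differentiation brings down another $\ln s$ — gives
$$\frac{d^{2}J}{da^{2}} = \int_{0}^{1} - s^{a} \log{\left(s \right)}^{2} \, ds = - \frac{2}{\left(a + 1\right)^{3}},$$
and the integrand here is exactly the target integrand, so $I = - \frac{2}{\left(a + 1\right)^{3}}$.

Setting $a = \frac{1}{5}$:
$$I = - \frac{125}{108}.$$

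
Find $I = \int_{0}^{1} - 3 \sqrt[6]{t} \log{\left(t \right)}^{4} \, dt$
$- \frac{559872}{16807}$

Begin with the known integral
$$J(a) = \int_{0}^{1} - 3 t^{a} \, dt = - \frac{3}{a + 1}.$$

Differentiating under the integral sign brings down a factor of $\ln t$:
$$\frac{dJ}{da} = \int_{0}^{1} - 3 t^{a} \log{\left(t \right)} \, dt = \frac{3}{\left(a + 1\right)^{2}}.$$

Repeating $4$ times in total — each differentiation brings down another $\ln t$ — gives
$$\frac{d^{4}J}{da^{4}} = \int_{0}^{1} - 3 t^{a} \log{\left(t \right)}^{4} \, dt = - \frac{72}{\left(a + 1\right)^{5}},$$
and the integrand here is exactly the target integrand, so $I = - \frac{72}{\left(a + 1\right)^{5}}$.

Setting $a = \frac{1}{6}$:
$$I = - \frac{559872}{16807}.$$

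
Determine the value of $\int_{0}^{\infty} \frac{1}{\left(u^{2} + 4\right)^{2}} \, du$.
$\frac{\pi}{32}$

Recall the elementary integral
$$J(a) = \int_{0}^{\infty} \frac{1}{a^{2} + u^{2}} \, du = \frac{\pi}{2 a}.$$

Differentiating under the integral sign with respect to $a$,
$$\frac{dJ}{da} = \int_{0}^{\infty} - \frac{2 a}{\left(a^{2} + u^{2}\right)^{2}} \, du = - \frac{\pi}{2 a^{2}},$$
so $\int_{0}^{\infty} \frac{1}{\left(a^{2} + u^{2}\right)^{2}} \, du = \frac{\pi}{4 a^{3}}$.

Setting $a = 2$:
$$I = \frac{\pi}{32}.$$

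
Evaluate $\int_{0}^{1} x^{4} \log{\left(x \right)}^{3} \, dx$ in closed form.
$- \frac{6}{625}$

Begin with the known integral
$$J(a) = \int_{0}^{1} x^{a} \, dx = \frac{1}{a + 1}.$$

Differentiating under the integral sign brings down a factor of $\ln x$:
$$\frac{dJ}{da} = \int_{0}^{1} x^{a} \log{\left(x \right)} \, dx = - \frac{1}{\left(a + 1\right)^{2}}.$$

Repeating $3$ times in total — each differentiation brings down another $\ln x$ — gives
$$\frac{d^{3}J}{da^{3}} = \int_{0}^{1} x^{a} \log{\left(x \right)}^{3} \, dx = - \frac{6}{\left(a + 1\right)^{4}},$$
and the integrand here is exactly the target integrand, so $I = - \frac{6}{\left(a + 1\right)^{4}}$.

Setting $a = 4$:
$$I = - \frac{6}{625}.$$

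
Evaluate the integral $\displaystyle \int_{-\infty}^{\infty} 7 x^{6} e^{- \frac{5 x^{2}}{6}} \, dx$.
$\frac{567 \sqrt{30} \sqrt{\pi}}{125}$

Consider the simpler parametrised integral
$$J(a) = \int_{-\infty}^{\infty} 7 e^{- a x^{2}} \, dx = \frac{7 \sqrt{\pi}}{\sqrt{a}}.$$

Differentiating under the integral sign brings down a factor of $(-x^2)$:
$$\frac{dJ}{da} = \int_{-\infty}^{\infty} - 7 x^{2} e^{- a x^{2}} \, dx = - \frac{7 \sqrt{\pi}}{2 a^{\frac{3}{2}}}.$$

Repeating $3$ times in total — each differentiation brings down another $(-x^2)$ — gives
$$\frac{d^{3}J}{da^{3}} = \int_{-\infty}^{\infty} - 7 x^{6} e^{- a x^{2}} \, dx = - \frac{105 \sqrt{\pi}}{8 a^{\frac{7}{2}}},$$
and the integrand here is $(-1)^{3}$ times the target integrand, so $I = (-1)^{3}\,\frac{d^{3}J}{da^{3}} = \frac{105 \sqrt{\pi}}{8 a^{\frac{7}{2}}}$.

Setting $a = \frac{5}{6}$:
$$I = \frac{567 \sqrt{30} \sqrt{\pi}}{125}.$$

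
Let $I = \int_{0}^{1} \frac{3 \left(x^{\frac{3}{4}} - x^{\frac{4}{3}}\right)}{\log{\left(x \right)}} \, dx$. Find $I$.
$- \log{\left(\frac{64}{27} \right)}$

Introduce a parameter $a$ in the exponent: let $I(a) = \int_{0}^{1} \frac{3 \left(x^{\frac{3}{4}} - x^{a}\right)}{\log{\left(x \right)}} \, dx$.

Since $\dfrac{\partial}{\partial a}\,x^{a} = x^{a} \ln x$, the $\ln x$ in the denominator cancels and
$$\frac{dI}{da} = \int_{0}^{1} -3 x^{a} \, dx = -3 \left[\frac{x^{a+1}}{a+1}\right]_0^1 = - \frac{3}{a + 1}.$$

Integrating with respect to $a$ gives $I(a) = - \log{\left(\frac{64 \left(a + 1\right)^{3}}{343} \right)} + C$.

At $a = \frac{3}{4}$ the integrand is identically $0$, so $I(\frac{3}{4}) = 0$. The closed form gives $0$, hence $C = 0$.

Setting $a = \frac{4}{3}$:
$$I = - \log{\left(\frac{64}{27} \right)}.$$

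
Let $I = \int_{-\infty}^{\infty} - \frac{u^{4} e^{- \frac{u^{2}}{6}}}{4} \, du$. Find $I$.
$- \frac{27 \sqrt{6} \sqrt{\pi}}{4}$

Consider the simpler parametrised integral
$$J(a) = \int_{-\infty}^{\infty} - \frac{e^{- a u^{2}}}{4} \, du = - \frac{\sqrt{\pi}}{4 \sqrt{a}}.$$

Differentiating under the integral sign brings down a factor of $(-u^2)$:
$$\frac{dJ}{da} = \int_{-\infty}^{\infty} \frac{u^{2} e^{- a u^{2}}}{4} \, du = \frac{\sqrt{\pi}}{8 a^{\frac{3}{2}}}.$$

Repeating twice in total — each differentiation brings down another $(-u^2)$ — gives
$$\frac{d^{2}J}{da^{2}} = \int_{-\infty}^{\infty} - \frac{u^{4} e^{- a u^{2}}}{4} \, du = - \frac{3 \sqrt{\pi}}{16 a^{\frac{5}{2}}},$$
and the integrand here is exactly the target integrand, so $I = - \frac{3 \sqrt{\pi}}{16 a^{\frac{5}{2}}}$.

Setting $a = \frac{1}{6}$:
$$I = - \frac{27 \sqrt{6} \sqrt{\pi}}{4}.$$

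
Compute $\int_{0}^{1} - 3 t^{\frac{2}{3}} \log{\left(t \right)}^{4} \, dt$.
$- \frac{17496}{3125}$

Begin with the known integral
$$J(a) = \int_{0}^{1} - 3 t^{a} \, dt = - \frac{3}{a + 1}.$$

Differentiating under the integral sign brings down a factor of $\ln t$:
$$\frac{dJ}{da} = \int_{0}^{1} - 3 t^{a} \log{\left(t \right)} \, dt = \frac{3}{\left(a + 1\right)^{2}}.$$

Repeating $4$ times in total — each differentiation brings down another $\ln t$ — gives
$$\frac{d^{4}J}{da^{4}} = \int_{0}^{1} - 3 t^{a} \log{\left(t \right)}^{4} \, dt = - \frac{72}{\left(a + 1\right)^{5}},$$
and the integrand here is exactly the target integrand, so $I = - \frac{72}{\left(a + 1\right)^{5}}$.

Setting $a = \frac{2}{3}$:
$$I = - \frac{17496}{3125}.$$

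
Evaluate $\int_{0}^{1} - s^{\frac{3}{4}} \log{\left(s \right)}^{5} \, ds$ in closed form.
$\frac{491520}{117649}$

Start from the elementary integral
$$J(a) = \int_{0}^{1} - s^{a} \, ds = - \frac{1}{a + 1}.$$

Differentiating under the integral sign brings down a factor of $\ln s$:
$$\frac{dJ}{da} = \int_{0}^{1} - s^{a} \log{\left(s \right)} \, ds = \frac{1}{\left(a + 1\right)^{2}}.$$

Repeating $5$ times in total — each differentiation brings down another $\ln s$ — gives
$$\frac{d^{5}J}{da^{5}} = \int_{0}^{1} - s^{a} \log{\left(s \right)}^{5} \, ds = \frac{120}{\left(a + 1\right)^{6}},$$
and the integrand here is exactly the target integrand, so $I = \frac{120}{\left(a + 1\right)^{6}}$.

Setting $a = \frac{3}{4}$:
$$I = \frac{491520}{117649}.$$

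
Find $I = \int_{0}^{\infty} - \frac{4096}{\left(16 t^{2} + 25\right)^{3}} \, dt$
$- \frac{192 \pi}{3125}$

Start from the standard arctangent integral
$$J(a) = \int_{0}^{\infty} - \frac{1}{a^{2} + t^{2}} \, dt = - \frac{\pi}{2 a}.$$

Differentiating under the integral sign with respect to $a$,
$$\frac{dJ}{da} = \int_{0}^{\infty} \frac{2 a}{\left(a^{2} + t^{2}\right)^{2}} \, dt = \frac{\pi}{2 a^{2}},$$
so $\int_{0}^{\infty} - \frac{1}{\left(a^{2} + t^{2}\right)^{2}} \, dt = - \frac{\pi}{4 a^{3}}$.

Repeating — each differentiation of $1/(t^2+a^2)^j$ produces $-2ja/(t^2+a^2)^{j+1}$ — and dividing through by $-2ja$ at each step yields, after $2$ differentiations in total,
$$\int_{0}^{\infty} - \frac{1}{\left(a^{2} + t^{2}\right)^{3}} \, dt = - \frac{3 \pi}{16 a^{5}}.$$

Setting $a = \frac{5}{4}$:
$$I = - \frac{192 \pi}{3125}.$$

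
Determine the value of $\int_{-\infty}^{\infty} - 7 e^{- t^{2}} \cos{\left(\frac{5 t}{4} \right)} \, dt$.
$- \frac{7 \sqrt{\pi}}{e^{\frac{25}{64}}}$

Let $b$ denote the cosine frequency and define $I(b) = \int_{-\infty}^{\infty} - 7 e^{- t^{2}} \cos{\left(b t \right)} \, dt$.

Differentiating under the integral sign,
$$I'(b) = \int_{-\infty}^{\infty} 7 t e^{- t^{2}} \sin{\left(b t \right)} \, dt.$$

Integrate $\int_{-\infty}^{\infty} t \sin(b t)\, e^{- t^{2}}\, dt$ by parts with $u = \sin(b t)$ and $dv = t\, e^{- t^{2}}\, dt$, giving $v = - \frac{e^{- t^{2}}}{2}$. The boundary term vanishes and
$$\int_{-\infty}^{\infty} t \sin(b t)\, e^{- t^{2}}\, dt = \frac{b}{2} \int_{-\infty}^{\infty} \cos(b t)\, e^{- t^{2}}\, dt,$$
so $I'(b) = - \frac{b}{2}\, I(b)$.

This is a separable first-order ODE; solving with the initial condition $I(0) = \int_{-\infty}^{\infty} - 7 e^{- t^{2}}\,dt = - 7 \sqrt{\pi}$ gives
$$I(b) = - 7 \sqrt{\pi} e^{- \frac{b^{2}}{4}}.$$

Setting $b = \frac{5}{4}$:
$$I = - \frac{7 \sqrt{\pi}}{e^{\frac{25}{64}}}.$$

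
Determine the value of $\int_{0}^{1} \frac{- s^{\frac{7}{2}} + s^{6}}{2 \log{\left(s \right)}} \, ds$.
$\log{\left(\frac{\sqrt{14}}{3} \right)}$

Replace the exponent $\frac{7}{2}$ by a parameter $a$: let $I(a) = \int_{0}^{1} \frac{s^{6} - s^{a}}{2 \log{\left(s \right)}} \, ds$.

Since $\dfrac{\partial}{\partial a}\,s^{a} = s^{a} \ln s$, the $\ln s$ in the denominator cancels and
$$\frac{dI}{da} = \int_{0}^{1} - \frac{1}{2} s^{a} \, ds = - \frac{1}{2} \left[\frac{s^{a+1}}{a+1}\right]_0^1 = - \frac{1}{2 a + 2}.$$

Integrating with respect to $a$ gives $I(a) = - \frac{\log{\left(a + 1 \right)}}{2} + \frac{\log{\left(7 \right)}}{2} + C$.

At $a = 6$ the integrand is identically $0$, so $I(6) = 0$. The closed form gives $0$, hence $C = 0$.

Setting $a = \frac{7}{2}$:
$$I = \log{\left(\frac{\sqrt{14}}{3} \right)}.$$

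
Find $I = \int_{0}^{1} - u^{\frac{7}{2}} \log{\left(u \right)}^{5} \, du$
$\frac{2560}{177147}$

Consider the simpler parametrised integral
$$J(a) = \int_{0}^{1} - u^{a} \, du = - \frac{1}{a + 1}.$$

Differentiating under the integral sign brings down a factor of $\ln u$:
$$\frac{dJ}{da} = \int_{0}^{1} - u^{a} \log{\left(u \right)} \, du = \frac{1}{\left(a + 1\right)^{2}}.$$

Repeating $5$ times in total — each differentiation brings down another $\ln u$ — gives
$$\frac{d^{5}J}{da^{5}} = \int_{0}^{1} - u^{a} \log{\left(u \right)}^{5} \, du = \frac{120}{\left(a + 1\right)^{6}},$$
and the integrand here is exactly the target integrand, so $I = \frac{120}{\left(a + 1\right)^{6}}$.

Setting $a = \frac{7}{2}$:
$$I = \frac{2560}{177147}.$$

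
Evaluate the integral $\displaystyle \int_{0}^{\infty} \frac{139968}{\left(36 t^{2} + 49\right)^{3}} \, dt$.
$\frac{4374 \pi}{16807}$

Begin with the known result
$$J(a) = \int_{0}^{\infty} \frac{3}{a^{2} + t^{2}} \, dt = \frac{3 \pi}{2 a}.$$

Differentiating under the integral sign with respect to $a$,
$$\frac{dJ}{da} = \int_{0}^{\infty} - \frac{6 a}{\left(a^{2} + t^{2}\right)^{2}} \, dt = - \frac{3 \pi}{2 a^{2}},$$
so $\int_{0}^{\infty} \frac{3}{\left(a^{2} + t^{2}\right)^{2}} \, dt = \frac{3 \pi}{4 a^{3}}$.

Repeating — each differentiation of $1/(t^2+a^2)^j$ produces $-2ja/(t^2+a^2)^{j+1}$ — and dividing through by $-2ja$ at each step yields, after $2$ differentiations in total,
$$\int_{0}^{\infty} \frac{3}{\left(a^{2} + t^{2}\right)^{3}} \, dt = \frac{9 \pi}{16 a^{5}}.$$

Setting $a = \frac{7}{6}$:
$$I = \frac{4374 \pi}{16807}.$$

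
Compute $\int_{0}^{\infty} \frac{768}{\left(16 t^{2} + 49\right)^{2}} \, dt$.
$\frac{48 \pi}{343}$

Begin with the known result
$$J(a) = \int_{0}^{\infty} \frac{3}{a^{2} + t^{2}} \, dt = \frac{3 \pi}{2 a}.$$

Differentiating under the integral sign with respect to $a$,
$$\frac{dJ}{da} = \int_{0}^{\infty} - \frac{6 a}{\left(a^{2} + t^{2}\right)^{2}} \, dt = - \frac{3 \pi}{2 a^{2}},$$
so $\int_{0}^{\infty} \frac{3}{\left(a^{2} + t^{2}\right)^{2}} \, dt = \frac{3 \pi}{4 a^{3}}$.

Setting $a = \frac{7}{4}$:
$$I = \frac{48 \pi}{343}.$$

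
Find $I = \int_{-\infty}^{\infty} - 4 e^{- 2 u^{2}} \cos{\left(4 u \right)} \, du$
$- \frac{2 \sqrt{2} \sqrt{\pi}}{e^{2}}$

Define $I(b) = \int_{-\infty}^{\infty} - 4 e^{- 2 u^{2}} \cos{\left(b u \right)} \, du$.

Differentiating under the integral sign,
$$I'(b) = \int_{-\infty}^{\infty} 4 u e^{- 2 u^{2}} \sin{\left(b u \right)} \, du.$$

Integrate $\int_{-\infty}^{\infty} u \sin(b u)\, e^{- 2 u^{2}}\, du$ by parts with $w = \sin(b u)$ and $dv = u\, e^{- 2 u^{2}}\, du$, giving $v = - \frac{e^{- 2 u^{2}}}{4}$. The boundary term vanishes and
$$\int_{-\infty}^{\infty} u \sin(b u)\, e^{- 2 u^{2}}\, du = \frac{b}{4} \int_{-\infty}^{\infty} \cos(b u)\, e^{- 2 u^{2}}\, du,$$
so $I'(b) = - \frac{b}{4}\, I(b)$.

This is a separable first-order ODE; solving with the initial condition $I(0) = \int_{-\infty}^{\infty} - 4 e^{- 2 u^{2}}\,du = - 2 \sqrt{2} \sqrt{\pi}$ gives
$$I(b) = - 2 \sqrt{2} \sqrt{\pi} e^{- \frac{b^{2}}{8}}.$$

Setting $b = 4$:
$$I = - \frac{2 \sqrt{2} \sqrt{\pi}}{e^{2}}.$$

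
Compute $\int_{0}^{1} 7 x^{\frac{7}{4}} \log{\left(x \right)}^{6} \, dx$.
$\frac{82575360}{19487171}$

Consider the simpler parametrised integral
$$J(a) = \int_{0}^{1} 7 x^{a} \, dx = \frac{7}{a + 1}.$$

Differentiating under the integral sign brings down a factor of $\ln x$:
$$\frac{dJ}{da} = \int_{0}^{1} 7 x^{a} \log{\left(x \right)} \, dx = - \frac{7}{\left(a + 1\right)^{2}}.$$

Repeating $6$ times in total — each differentiation brings down another $\ln x$ — gives
$$\frac{d^{6}J}{da^{6}} = \int_{0}^{1} 7 x^{a} \log{\left(x \right)}^{6} \, dx = \frac{5040}{\left(a + 1\right)^{7}},$$
and the integrand here is exactly the target integrand, so $I = \frac{5040}{\left(a + 1\right)^{7}}$.

Setting $a = \frac{7}{4}$:
$$I = \frac{82575360}{19487171}.$$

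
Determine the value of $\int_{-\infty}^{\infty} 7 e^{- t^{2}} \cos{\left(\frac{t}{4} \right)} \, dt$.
$\frac{7 \sqrt{\pi}}{e^{\frac{1}{64}}}$

Define $I(b) = \int_{-\infty}^{\infty} 7 e^{- t^{2}} \cos{\left(b t \right)} \, dt$.

Differentiating under the integral sign,
$$I'(b) = \int_{-\infty}^{\infty} - 7 t e^{- t^{2}} \sin{\left(b t \right)} \, dt.$$

Integrate $\int_{-\infty}^{\infty} t \sin(b t)\, e^{- t^{2}}\, dt$ by parts with $u = \sin(b t)$ and $dv = t\, e^{- t^{2}}\, dt$, giving $v = - \frac{e^{- t^{2}}}{2}$. The boundary term vanishes and
$$\int_{-\infty}^{\infty} t \sin(b t)\, e^{- t^{2}}\, dt = \frac{b}{2} \int_{-\infty}^{\infty} \cos(b t)\, e^{- t^{2}}\, dt,$$
so $I'(b) = - \frac{b}{2}\, I(b)$.

This is a separable first-order ODE; solving with the initial condition $I(0) = \int_{-\infty}^{\infty} 7 e^{- t^{2}}\,dt = 7 \sqrt{\pi}$ gives
$$I(b) = 7 \sqrt{\pi} e^{- \frac{b^{2}}{4}}.$$

Setting $b = \frac{1}{4}$:
$$I = \frac{7 \sqrt{\pi}}{e^{\frac{1}{64}}}.$$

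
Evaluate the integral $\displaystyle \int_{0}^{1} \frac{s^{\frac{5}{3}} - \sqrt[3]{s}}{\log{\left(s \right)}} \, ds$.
$\log{\left(2 \right)}$

Replace the exponent $\frac{5}{3}$ by a parameter $a$: let $I(a) = \int_{0}^{1} \frac{- \sqrt[3]{s} + s^{a}}{\log{\left(s \right)}} \, ds$.

Since $\dfrac{\partial}{\partial a}\,s^{a} = s^{a} \ln s$, the $\ln s$ in the denominator cancels and
$$\frac{dI}{da} = \int_{0}^{1} s^{a} \, ds = \left[\frac{s^{a+1}}{a+1}\right]_0^1 = \frac{1}{a + 1}.$$

Integrating with respect to $a$ gives $I(a) = \log{\left(\frac{3 a}{4} + \frac{3}{4} \right)} + C$.

At $a = \frac{1}{3}$ the integrand is identically $0$, so $I(\frac{1}{3}) = 0$. The closed form gives $0$, hence $C = 0$.

Setting $a = \frac{5}{3}$:
$$I = \log{\left(2 \right)}.$$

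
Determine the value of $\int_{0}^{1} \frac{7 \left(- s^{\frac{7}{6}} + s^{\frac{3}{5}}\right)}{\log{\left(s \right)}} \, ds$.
$\log{\left(\frac{587068342272}{4902227890625} \right)}$

Consider the one-parameter family: let $I(a) = \int_{0}^{1} \frac{7 \left(- s^{\frac{7}{6}} + s^{a}\right)}{\log{\left(s \right)}} \, ds$.

Since $\dfrac{\partial}{\partial a}\,s^{a} = s^{a} \ln s$, the $\ln s$ in the denominator cancels and
$$\frac{dI}{da} = \int_{0}^{1} 7 s^{a} \, ds = 7 \left[\frac{s^{a+1}}{a+1}\right]_0^1 = \frac{7}{a + 1}.$$

Integrating with respect to $a$ gives $I(a) = \log{\left(\frac{279936 \left(a + 1\right)^{7}}{62748517} \right)} + C$.

At $a = \frac{7}{6}$ the integrand is identically $0$, so $I(\frac{7}{6}) = 0$. The closed form gives $0$, hence $C = 0$.

Setting $a = \frac{3}{5}$:
$$I = \log{\left(\frac{587068342272}{4902227890625} \right)}.$$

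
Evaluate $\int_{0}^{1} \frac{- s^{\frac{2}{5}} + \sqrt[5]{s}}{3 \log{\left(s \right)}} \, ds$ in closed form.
$- \frac{\log{\left(7 \right)}}{3} + \frac{\log{\left(6 \right)}}{3}$

Replace the exponent $\frac{1}{5}$ by a parameter $a$: let $I(a) = \int_{0}^{1} \frac{- s^{\frac{2}{5}} + s^{a}}{3 \log{\left(s \right)}} \, ds$.

Since $\dfrac{\partial}{\partial a}\,s^{a} = s^{a} \ln s$, the $\ln s$ in the denominator cancels and
$$\frac{dI}{da} = \int_{0}^{1} \frac{1}{3} s^{a} \, ds = \frac{1}{3} \left[\frac{s^{a+1}}{a+1}\right]_0^1 = \frac{1}{3 \left(a + 1\right)}.$$

Integrating with respect to $a$ gives $I(a) = \frac{\log{\left(a + 1 \right)}}{3} - \frac{\log{\left(7 \right)}}{3} + \frac{\log{\left(5 \right)}}{3} + C$.

At $a = \frac{2}{5}$ the integrand is identically $0$, so $I(\frac{2}{5}) = 0$. The closed form gives $0$, hence $C = 0$.

Setting $a = \frac{1}{5}$:
$$I = - \frac{\log{\left(7 \right)}}{3} + \frac{\log{\left(6 \right)}}{3}.$$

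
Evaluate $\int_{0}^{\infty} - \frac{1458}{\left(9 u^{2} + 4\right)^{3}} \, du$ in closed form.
$- \frac{729 \pi}{256}$

Recall the elementary integral
$$J(a) = \int_{0}^{\infty} - \frac{2}{a^{2} + u^{2}} \, du = - \frac{\pi}{a}.$$

Differentiating under the integral sign with respect to $a$,
$$\frac{dJ}{da} = \int_{0}^{\infty} \frac{4 a}{\left(a^{2} + u^{2}\right)^{2}} \, du = \frac{\pi}{a^{2}},$$
so $\int_{0}^{\infty} - \frac{2}{\left(a^{2} + u^{2}\right)^{2}} \, du = - \frac{\pi}{2 a^{3}}$.

Repeating — each differentiation of $1/(u^2+a^2)^j$ produces $-2ja/(u^2+a^2)^{j+1}$ — and dividing through by $-2ja$ at each step yields, after $2$ differentiations in total,
$$\int_{0}^{\infty} - \frac{2}{\left(a^{2} + u^{2}\right)^{3}} \, du = - \frac{3 \pi}{8 a^{5}}.$$

Setting $a = \frac{2}{3}$:
$$I = - \frac{729 \pi}{256}.$$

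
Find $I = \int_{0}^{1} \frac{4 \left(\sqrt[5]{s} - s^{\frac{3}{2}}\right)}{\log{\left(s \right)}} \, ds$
$- \log{\left(\frac{390625}{20736} \right)}$

Consider the one-parameter family: let $I(a) = \int_{0}^{1} \frac{4 \left(\sqrt[5]{s} - s^{a}\right)}{\log{\left(s \right)}} \, ds$.

Since $\dfrac{\partial}{\partial a}\,s^{a} = s^{a} \ln s$, the $\ln s$ in the denominator cancels and
$$\frac{dI}{da} = \int_{0}^{1} -4 s^{a} \, ds = -4 \left[\frac{s^{a+1}}{a+1}\right]_0^1 = - \frac{4}{a + 1}.$$

Integrating with respect to $a$ gives $I(a) = - \log{\left(\frac{625 \left(a + 1\right)^{4}}{1296} \right)} + C$.

At $a = \frac{1}{5}$ the integrand is identically $0$, so $I(\frac{1}{5}) = 0$. The closed form gives $0$, hence $C = 0$.

Setting $a = \frac{3}{2}$:
$$I = - \log{\left(\frac{390625}{20736} \right)}.$$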